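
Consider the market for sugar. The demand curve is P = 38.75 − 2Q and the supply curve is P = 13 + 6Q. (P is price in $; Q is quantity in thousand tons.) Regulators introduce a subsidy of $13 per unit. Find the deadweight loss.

Competitive equilibrium: 38.75 − 2Q = 13 + 6Q → Q* = 3.2188, P* = 32.3125.
The subsidy lowers effective supply by 13: P = 0 + 6Q.
New quantity: 38.75 − 2Q = 0 + 6Q → Q' = 4.8438.
Overproduction ΔQ = 4.8438 − 3.2188 = 1.625; wedge = subsidy = 13.
DWL = ½ × 1.625 × 13 = $10.56 thousand.

$10.56 thousand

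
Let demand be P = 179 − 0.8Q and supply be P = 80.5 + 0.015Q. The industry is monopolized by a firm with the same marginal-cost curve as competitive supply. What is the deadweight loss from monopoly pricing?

Competitive equilibrium: 179 − 0.8Q = 80.5 + 0.015Q → Q* = 120.8589, P* = 82.3129.
Marginal revenue: MR = 179 − 1.6Q. Set MR = MC: 179 − 1.6Q = 80.5 + 0.015Q → Q_m = 60.9907.
Price P_m = 179 − 0.8·60.9907 = 130.2074; MC(Q_m) = 80.5 + 0.015·60.9907 = 81.4149.
Competitive Q* = 120.8589, so ΔQ = 59.8682; wedge = 130.2074 − 81.4149 = 48.7925.
The triangle = ½ × 59.8682 × 48.7925 = 1460.56.

1460.56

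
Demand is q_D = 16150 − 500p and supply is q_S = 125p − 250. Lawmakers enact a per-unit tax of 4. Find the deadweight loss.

800

In inverse form: demand p = 32.3 − 0.002q, supply p = 2 + 0.008q.
Competitive equilibrium: 32.3 − 0.002q = 2 + 0.008q → q* = 3030, p* = 26.24.
With the tax, the buyer price exceeds the seller price by 4: (32.3 − 0.002q) − (2 + 0.008q) = 4 → q' = 2630.
Δq = 3030 − 2630 = 400; the wedge equals the tax, 4.
Welfare loss = ½ × 400 × 4 = 800.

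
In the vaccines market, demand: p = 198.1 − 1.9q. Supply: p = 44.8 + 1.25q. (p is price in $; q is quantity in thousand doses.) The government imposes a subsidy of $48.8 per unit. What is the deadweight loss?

Competitive equilibrium: 198.1 − 1.9q = 44.8 + 1.25q → q* = 48.66667, p* = 105.63333.
The subsidy lowers effective supply by 48.8: p = 1.25q − 4.
New quantity: 198.1 − 1.9q = 1.25q − 4 → q' = 64.15873.
Overproduction Δq = 64.15873 − 48.66667 = 15.49206; wedge = subsidy = 48.8.
DWL = ½ × 15.49206 × 48.8 = $378.01 thousand.

$378.01 thousand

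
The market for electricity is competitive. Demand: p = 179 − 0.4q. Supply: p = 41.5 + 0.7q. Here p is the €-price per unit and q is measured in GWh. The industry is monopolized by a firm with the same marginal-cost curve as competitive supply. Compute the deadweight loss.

Competitive equilibrium: 179 − 0.4q = 41.5 + 0.7q → q* = 125, p* = 129.
Marginal revenue: MR = 179 − 0.8q. Set MR = MC: 179 − 0.8q = 41.5 + 0.7q → q_m = 91.6667.
Price p_m = 179 − 0.4·91.6667 = 142.3333; MC(q_m) = 41.5 + 0.7·91.6667 = 105.6667.
Competitive q* = 125, so Δq = 33.3333; wedge = 142.3333 − 105.6667 = 36.6666.
Deadweight loss = ½ × 33.3333 × 36.6666 = €611.11.

€611.11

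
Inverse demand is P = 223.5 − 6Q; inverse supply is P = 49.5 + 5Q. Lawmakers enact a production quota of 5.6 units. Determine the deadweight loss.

Competitive equilibrium: 223.5 − 6Q = 49.5 + 5Q → Q* = 15.8182, P* = 128.5909.
At Q = 5.6: demand price = 223.5 − 6·5.6 = 189.9; supply price = 49.5 + 5·5.6 = 77.5.
ΔQ = 15.8182 − 5.6 = 10.2182; wedge = 189.9 − 77.5 = 112.4.
Welfare loss = ½ × 10.2182 × 112.4 = 574.26.

574.26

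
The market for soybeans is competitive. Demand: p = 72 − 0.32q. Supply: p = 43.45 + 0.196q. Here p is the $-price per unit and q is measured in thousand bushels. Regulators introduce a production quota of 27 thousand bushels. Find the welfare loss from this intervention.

$207.06 thousand

Competitive equilibrium: 72 − 0.32q = 43.45 + 0.196q → q* = 55.3295, p* = 54.2946.
At q = 27: demand price = 72 − 0.32·27 = 63.36; supply price = 43.45 + 0.196·27 = 48.742.
Δq = 55.3295 − 27 = 28.3295; wedge = 63.36 − 48.742 = 14.618.
Welfare loss = ½ × 28.3295 × 14.618 = $207.06 thousand.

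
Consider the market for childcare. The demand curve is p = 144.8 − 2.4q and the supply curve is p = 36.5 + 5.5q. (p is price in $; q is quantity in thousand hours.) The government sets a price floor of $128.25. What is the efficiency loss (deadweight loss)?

$183.35 thousand

Competitive equilibrium: 144.8 − 2.4q = 36.5 + 5.5q → q* = 13.7089, p* = 111.8987.
At the floor p = 128.25, quantity demanded = (144.8 − 128.25)/2.4 = 6.8958.
Sellers' marginal cost at q' = 6.8958: 36.5 + 5.5·6.8958 = 74.4269.
Δq = 13.7089 − 6.8958 = 6.8131; wedge = 128.25 − 74.4269 = 53.8231.
Welfare loss = ½ × 6.8131 × 53.8231 = $183.35 thousand.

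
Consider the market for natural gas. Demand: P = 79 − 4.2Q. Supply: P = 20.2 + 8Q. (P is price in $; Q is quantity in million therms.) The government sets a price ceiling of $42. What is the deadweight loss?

$26.76 million

Competitive equilibrium: 79 − 4.2Q = 20.2 + 8Q → Q* = 4.81967, P* = 58.75738.
At the ceiling P = 42, quantity supplied = (42 − 20.2)/8 = 2.725.
Willingness to pay at Q' = 2.725: 79 − 4.2·2.725 = 67.555.
ΔQ = 4.81967 − 2.725 = 2.09467; wedge = 67.555 − 42 = 25.555.
Welfare loss = ½ × 2.09467 × 25.555 = $26.76 million.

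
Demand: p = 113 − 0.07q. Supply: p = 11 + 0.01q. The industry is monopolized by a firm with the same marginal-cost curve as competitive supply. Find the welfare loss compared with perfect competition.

14161

Competitive equilibrium: 113 − 0.07q = 11 + 0.01q → q* = 1275, p* = 23.75.
Marginal revenue: MR = 113 − 0.14q. Set MR = MC: 113 − 0.14q = 11 + 0.01q → q_m = 680.
Price p_m = 113 − 0.07·680 = 65.4; MC(q_m) = 11 + 0.01·680 = 17.8.
Competitive q* = 1275, so Δq = 595; wedge = 65.4 − 17.8 = 47.6.
The triangle = ½ × 595 × 47.6 = 14161.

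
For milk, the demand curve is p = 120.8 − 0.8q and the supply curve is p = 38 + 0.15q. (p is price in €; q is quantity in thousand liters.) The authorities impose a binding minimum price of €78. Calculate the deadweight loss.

Competitive equilibrium: 120.8 − 0.8q = 38 + 0.15q → q* = 87.1579, p* = 51.0737.
At the floor p = 78, quantity demanded = (120.8 − 78)/0.8 = 53.5.
Sellers' marginal cost at q' = 53.5: 38 + 0.15·53.5 = 46.025.
Δq = 87.1579 − 53.5 = 33.6579; wedge = 78 − 46.025 = 31.975.
Deadweight loss = ½ × 33.6579 × 31.975 = €538.11 thousand.

€538.11 thousand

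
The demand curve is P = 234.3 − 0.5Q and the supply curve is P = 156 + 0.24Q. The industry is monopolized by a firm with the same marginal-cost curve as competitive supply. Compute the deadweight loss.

673.53

Competitive equilibrium: 234.3 − 0.5Q = 156 + 0.24Q → Q* = 105.8108, P* = 181.3946.
Marginal revenue: MR = 234.3 − Q. Set MR = MC: 234.3 − Q = 156 + 0.24Q → Q_m = 63.1452.
Price P_m = 234.3 − 0.5·63.1452 = 202.7274; MC(Q_m) = 156 + 0.24·63.1452 = 171.1548.
Competitive Q* = 105.8108, so ΔQ = 42.6656; wedge = 202.7274 − 171.1548 = 31.5726.
Deadweight loss = ½ × 42.6656 × 31.5726 = 673.53.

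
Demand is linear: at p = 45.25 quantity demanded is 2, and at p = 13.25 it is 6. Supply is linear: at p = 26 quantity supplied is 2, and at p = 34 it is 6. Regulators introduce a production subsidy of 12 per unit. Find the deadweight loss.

Demand slope = (13.25 − 45.25)/(6 − 2) = −8, so p = 61.25 − 8q.
Supply slope = (34 − 26)/(6 − 2) = 2, so p = 22 + 2q.
Competitive equilibrium: 61.25 − 8q = 22 + 2q → q* = 3.925, p* = 29.85.
The subsidy lowers effective supply by 12: p = 10 + 2q.
New quantity: 61.25 − 8q = 10 + 2q → q' = 5.125.
Overproduction Δq = 5.125 − 3.925 = 1.2; wedge = subsidy = 12.
DWL = ½ × 1.2 × 12 = 7.20.

7.20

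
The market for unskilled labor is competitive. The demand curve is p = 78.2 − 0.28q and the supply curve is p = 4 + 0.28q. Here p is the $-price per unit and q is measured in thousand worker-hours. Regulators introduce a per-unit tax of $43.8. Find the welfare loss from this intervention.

Competitive equilibrium: 78.2 − 0.28q = 4 + 0.28q → q* = 132.5, p* = 41.1.
With the tax, the buyer price exceeds the seller price by 43.8: (78.2 − 0.28q) − (4 + 0.28q) = 43.8 → q' = 54.2857.
Δq = 132.5 − 54.2857 = 78.2143; the wedge equals the tax, 43.8.
Deadweight loss = ½ × 78.2143 × 43.8 = $1712.89 thousand.

$1712.89 thousand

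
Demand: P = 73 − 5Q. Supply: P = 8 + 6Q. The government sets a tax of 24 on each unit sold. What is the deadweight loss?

26.18

Competitive equilibrium: 73 − 5Q = 8 + 6Q → Q* = 5.9091, P* = 43.4545.
With the tax, the buyer price exceeds the seller price by 24: (73 − 5Q) − (8 + 6Q) = 24 → Q' = 3.7273.
ΔQ = 5.9091 − 3.7273 = 2.1818; the wedge equals the tax, 24.
The triangle = ½ × 2.1818 × 24 = 26.18.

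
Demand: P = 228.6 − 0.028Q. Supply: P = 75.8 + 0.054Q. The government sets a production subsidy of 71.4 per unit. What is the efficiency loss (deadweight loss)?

31085.12

Competitive equilibrium: 228.6 − 0.028Q = 75.8 + 0.054Q → Q* = 1863.4146, P* = 176.4244.
The subsidy lowers effective supply by 71.4: P = 4.4 + 0.054Q.
New quantity: 228.6 − 0.028Q = 4.4 + 0.054Q → Q' = 2734.1463.
Overproduction ΔQ = 2734.1463 − 1863.4146 = 870.7317; wedge = subsidy = 71.4.
The triangle = ½ × 870.7317 × 71.4 = 31085.12.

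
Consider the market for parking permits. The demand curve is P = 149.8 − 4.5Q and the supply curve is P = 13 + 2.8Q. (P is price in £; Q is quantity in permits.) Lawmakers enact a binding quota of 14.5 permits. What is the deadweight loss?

£65.61

Competitive equilibrium: 149.8 − 4.5Q = 13 + 2.8Q → Q* = 18.7397, P* = 65.4712.
At Q = 14.5: demand price = 149.8 − 4.5·14.5 = 84.55; supply price = 13 + 2.8·14.5 = 53.6.
ΔQ = 18.7397 − 14.5 = 4.2397; wedge = 84.55 − 53.6 = 30.95.
DWL = ½ × 4.2397 × 30.95 = £65.61.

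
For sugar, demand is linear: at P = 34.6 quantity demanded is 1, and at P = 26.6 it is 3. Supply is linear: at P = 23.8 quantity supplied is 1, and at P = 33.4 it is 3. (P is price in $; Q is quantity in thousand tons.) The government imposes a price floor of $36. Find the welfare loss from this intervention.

Demand slope = (26.6 − 34.6)/(3 − 1) = −4, so P = 38.6 − 4Q.
Supply slope = (33.4 − 23.8)/(3 − 1) = 4.8, so P = 19 + 4.8Q.
Competitive equilibrium: 38.6 − 4Q = 19 + 4.8Q → Q* = 2.2273, P* = 29.6909.
At the floor P = 36, quantity demanded = (38.6 − 36)/4 = 0.65.
Sellers' marginal cost at Q' = 0.65: 19 + 4.8·0.65 = 22.12.
ΔQ = 2.2273 − 0.65 = 1.5773; wedge = 36 − 22.12 = 13.88.
DWL = ½ × 1.5773 × 13.88 = $10.95 thousand.

$10.95 thousand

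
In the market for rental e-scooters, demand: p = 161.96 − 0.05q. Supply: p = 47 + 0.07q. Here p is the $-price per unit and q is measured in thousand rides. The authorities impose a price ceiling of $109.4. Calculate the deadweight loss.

$265.91 thousand

Competitive equilibrium: 161.96 − 0.05q = 47 + 0.07q → q* = 958, p* = 114.06.
At the ceiling p = 109.4, quantity supplied = (109.4 − 47)/0.07 = 891.4286.
Willingness to pay at q' = 891.4286: 161.96 − 0.05·891.4286 = 117.3886.
Δq = 958 − 891.4286 = 66.5714; wedge = 117.3886 − 109.4 = 7.9886.
Welfare loss = ½ × 66.5714 × 7.9886 = $265.91 thousand.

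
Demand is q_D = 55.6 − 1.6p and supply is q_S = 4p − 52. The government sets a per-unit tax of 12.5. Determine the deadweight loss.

In inverse form: demand p = 34.75 − 0.625q, supply p = 13 + 0.25q.
Competitive equilibrium: 34.75 − 0.625q = 13 + 0.25q → q* = 24.8571, p* = 19.2143.
With the tax, the buyer price exceeds the seller price by 12.5: (34.75 − 0.625q) − (13 + 0.25q) = 12.5 → q' = 10.5714.
Δq = 24.8571 − 10.5714 = 14.2857; the wedge equals the tax, 12.5.
The triangle = ½ × 14.2857 × 12.5 = 89.29.

89.29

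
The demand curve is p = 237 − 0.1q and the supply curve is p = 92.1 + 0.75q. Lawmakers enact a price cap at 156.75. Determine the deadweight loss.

3018.15

Competitive equilibrium: 237 − 0.1q = 92.1 + 0.75q → q* = 170.4706, p* = 219.9529.
At the ceiling p = 156.75, quantity supplied = (156.75 − 92.1)/0.75 = 86.2.
Willingness to pay at q' = 86.2: 237 − 0.1·86.2 = 228.38.
Δq = 170.4706 − 86.2 = 84.2706; wedge = 228.38 − 156.75 = 71.63.
The triangle = ½ × 84.2706 × 71.63 = 3018.15.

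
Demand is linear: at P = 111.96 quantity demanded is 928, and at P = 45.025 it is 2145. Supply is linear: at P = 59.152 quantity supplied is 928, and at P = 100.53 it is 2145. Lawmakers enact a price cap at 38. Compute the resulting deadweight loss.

65742.41

Demand slope = (45.025 − 111.96)/(2145 − 928) = −0.055, so P = 163 − 0.055Q.
Supply slope = (100.53 − 59.152)/(2145 − 928) = 0.034, so P = 27.6 + 0.034Q.
Competitive equilibrium: 163 − 0.055Q = 27.6 + 0.034Q → Q* = 1521.34831, P* = 79.32584.
At the ceiling P = 38, quantity supplied = (38 − 27.6)/0.034 = 305.88235.
Willingness to pay at Q' = 305.88235: 163 − 0.055·305.88235 = 146.17647.
ΔQ = 1521.34831 − 305.88235 = 1215.46596; wedge = 146.17647 − 38 = 108.17647.
Welfare loss = ½ × 1215.46596 × 108.17647 = 65742.41.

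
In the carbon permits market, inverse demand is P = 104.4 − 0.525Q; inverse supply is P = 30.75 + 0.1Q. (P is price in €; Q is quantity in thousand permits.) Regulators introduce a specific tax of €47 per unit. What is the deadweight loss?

€1767.20 thousand

Competitive equilibrium: 104.4 − 0.525Q = 30.75 + 0.1Q → Q* = 117.84, P* = 42.534.
With the tax, the buyer price exceeds the seller price by 47: (104.4 − 0.525Q) − (30.75 + 0.1Q) = 47 → Q' = 42.64.
ΔQ = 117.84 − 42.64 = 75.2; the wedge equals the tax, 47.
The triangle = ½ × 75.2 × 47 = €1767.20 thousand.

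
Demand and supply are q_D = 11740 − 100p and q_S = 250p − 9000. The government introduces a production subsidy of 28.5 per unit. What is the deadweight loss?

29008.93

In inverse form: demand p = 117.4 − 0.01q, supply p = 36 + 0.004q.
Competitive equilibrium: 117.4 − 0.01q = 36 + 0.004q → q* = 5814.2857, p* = 59.2571.
The subsidy lowers effective supply by 28.5: p = 7.5 + 0.004q.
New quantity: 117.4 − 0.01q = 7.5 + 0.004q → q' = 7850.
Overproduction Δq = 7850 − 5814.2857 = 2035.7143; wedge = subsidy = 28.5.
The triangle = ½ × 2035.7143 × 28.5 = 29008.93.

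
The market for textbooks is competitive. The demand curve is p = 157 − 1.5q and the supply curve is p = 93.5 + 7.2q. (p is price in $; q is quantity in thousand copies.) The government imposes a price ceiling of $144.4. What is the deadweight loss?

$0.23 thousand

Competitive equilibrium: 157 − 1.5q = 93.5 + 7.2q → q* = 7.2989, p* = 146.0517.
At the ceiling p = 144.4, quantity supplied = (144.4 − 93.5)/7.2 = 7.0694.
Willingness to pay at q' = 7.0694: 157 − 1.5·7.0694 = 146.3959.
Δq = 7.2989 − 7.0694 = 0.2295; wedge = 146.3959 − 144.4 = 1.9959.
DWL = ½ × 0.2295 × 1.9959 = $0.23 thousand.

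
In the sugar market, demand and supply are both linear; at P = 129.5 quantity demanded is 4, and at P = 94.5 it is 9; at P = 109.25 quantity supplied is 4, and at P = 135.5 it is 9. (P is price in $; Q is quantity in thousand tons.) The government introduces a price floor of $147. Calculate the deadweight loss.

$105.64 thousand

Demand slope = (94.5 − 129.5)/(9 − 4) = −7, so P = 157.5 − 7Q.
Supply slope = (135.5 − 109.25)/(9 − 4) = 5.25, so P = 88.25 + 5.25Q.
Competitive equilibrium: 157.5 − 7Q = 88.25 + 5.25Q → Q* = 5.6531, P* = 117.9286.
At the floor P = 147, quantity demanded = (157.5 − 147)/7 = 1.5.
Sellers' marginal cost at Q' = 1.5: 88.25 + 5.25·1.5 = 96.125.
ΔQ = 5.6531 − 1.5 = 4.1531; wedge = 147 − 96.125 = 50.875.
Deadweight loss = ½ × 4.1531 × 50.875 = $105.64 thousand.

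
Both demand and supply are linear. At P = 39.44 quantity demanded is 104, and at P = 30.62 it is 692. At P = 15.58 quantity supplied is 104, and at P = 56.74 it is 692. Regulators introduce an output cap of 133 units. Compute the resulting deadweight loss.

2692.62

Demand slope = (30.62 − 39.44)/(692 − 104) = −0.015, so P = 41 − 0.015Q.
Supply slope = (56.74 − 15.58)/(692 − 104) = 0.07, so P = 8.3 + 0.07Q.
Competitive equilibrium: 41 − 0.015Q = 8.3 + 0.07Q → Q* = 384.7059, P* = 35.2294.
At Q = 133: demand price = 41 − 0.015·133 = 39.005; supply price = 8.3 + 0.07·133 = 17.61.
ΔQ = 384.7059 − 133 = 251.7059; wedge = 39.005 − 17.61 = 21.395.
Deadweight loss = ½ × 251.7059 × 21.395 = 2692.62.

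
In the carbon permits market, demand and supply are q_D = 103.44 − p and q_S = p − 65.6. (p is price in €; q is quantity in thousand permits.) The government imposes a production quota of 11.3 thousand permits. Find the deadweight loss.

€58.06 thousand

In inverse form: demand p = 103.44 − q, supply p = 65.6 + q.
Competitive equilibrium: 103.44 − q = 65.6 + q → q* = 18.92, p* = 84.52.
At q = 11.3: demand price = 103.44 − 1·11.3 = 92.14; supply price = 65.6 + 1·11.3 = 76.9.
Δq = 18.92 − 11.3 = 7.62; wedge = 92.14 − 76.9 = 15.24.
DWL = ½ × 7.62 × 15.24 = €58.06 thousand.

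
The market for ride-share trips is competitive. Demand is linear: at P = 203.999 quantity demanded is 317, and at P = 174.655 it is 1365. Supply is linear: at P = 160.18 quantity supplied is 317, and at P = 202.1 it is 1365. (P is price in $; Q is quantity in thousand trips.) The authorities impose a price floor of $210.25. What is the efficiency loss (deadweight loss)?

$25595.59 thousand

Demand slope = (174.655 − 203.999)/(1365 − 317) = −0.028, so P = 212.875 − 0.028Q.
Supply slope = (202.1 − 160.18)/(1365 − 317) = 0.04, so P = 147.5 + 0.04Q.
Competitive equilibrium: 212.875 − 0.028Q = 147.5 + 0.04Q → Q* = 961.3971, P* = 185.9559.
At the floor P = 210.25, quantity demanded = (212.875 − 210.25)/0.028 = 93.75.
Sellers' marginal cost at Q' = 93.75: 147.5 + 0.04·93.75 = 151.25.
ΔQ = 961.3971 − 93.75 = 867.6471; wedge = 210.25 − 151.25 = 59.
The triangle = ½ × 867.6471 × 59 = $25595.59 thousand.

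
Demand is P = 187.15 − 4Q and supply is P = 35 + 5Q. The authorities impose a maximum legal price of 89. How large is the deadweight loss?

Competitive equilibrium: 187.15 − 4Q = 35 + 5Q → Q* = 16.9056, P* = 119.5278.
At the ceiling P = 89, quantity supplied = (89 − 35)/5 = 10.8.
Willingness to pay at Q' = 10.8: 187.15 − 4·10.8 = 143.95.
ΔQ = 16.9056 − 10.8 = 6.1056; wedge = 143.95 − 89 = 54.95.
DWL = ½ × 6.1056 × 54.95 = 167.75.

167.75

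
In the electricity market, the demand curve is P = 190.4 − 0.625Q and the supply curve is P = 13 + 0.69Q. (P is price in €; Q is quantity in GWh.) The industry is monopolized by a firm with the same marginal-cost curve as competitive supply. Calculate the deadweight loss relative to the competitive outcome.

€1241.96

Competitive equilibrium: 190.4 − 0.625Q = 13 + 0.69Q → Q* = 134.9049, P* = 106.0844.
Marginal revenue: MR = 190.4 − 1.25Q. Set MR = MC: 190.4 − 1.25Q = 13 + 0.69Q → Q_m = 91.4433.
Price P_m = 190.4 − 0.625·91.4433 = 133.2479; MC(Q_m) = 13 + 0.69·91.4433 = 76.0959.
Competitive Q* = 134.9049, so ΔQ = 43.4616; wedge = 133.2479 − 76.0959 = 57.152.
Deadweight loss = ½ × 43.4616 × 57.152 = €1241.96.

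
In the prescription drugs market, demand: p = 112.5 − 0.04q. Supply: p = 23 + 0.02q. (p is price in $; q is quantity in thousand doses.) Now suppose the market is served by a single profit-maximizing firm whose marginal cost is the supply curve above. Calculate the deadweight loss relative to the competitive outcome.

$10680.33 thousand

Competitive equilibrium: 112.5 − 0.04q = 23 + 0.02q → q* = 1491.6667, p* = 52.8333.
Marginal revenue: MR = 112.5 − 0.08q. Set MR = MC: 112.5 − 0.08q = 23 + 0.02q → q_m = 895.
Price p_m = 112.5 − 0.04·895 = 76.7; MC(q_m) = 23 + 0.02·895 = 40.9.
Competitive q* = 1491.6667, so Δq = 596.6667; wedge = 76.7 − 40.9 = 35.8.
Welfare loss = ½ × 596.6667 × 35.8 = $10680.33 thousand.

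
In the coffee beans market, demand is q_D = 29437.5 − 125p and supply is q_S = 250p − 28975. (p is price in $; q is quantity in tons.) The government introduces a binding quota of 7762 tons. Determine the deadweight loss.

In inverse form: demand p = 235.5 − 0.008q, supply p = 115.9 + 0.004q.
Competitive equilibrium: 235.5 − 0.008q = 115.9 + 0.004q → q* = 9966.6667, p* = 155.7667.
At q = 7762: demand price = 235.5 − 0.008·7762 = 173.404; supply price = 115.9 + 0.004·7762 = 146.948.
Δq = 9966.6667 − 7762 = 2204.6667; wedge = 173.404 − 146.948 = 26.456.
DWL = ½ × 2204.6667 × 26.456 = $29163.33.

$29163.33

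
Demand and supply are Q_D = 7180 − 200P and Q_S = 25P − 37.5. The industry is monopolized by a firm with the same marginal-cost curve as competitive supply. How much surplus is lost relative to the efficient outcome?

In inverse form: demand P = 35.9 − 0.005Q, supply P = 1.5 + 0.04Q.
Competitive equilibrium: 35.9 − 0.005Q = 1.5 + 0.04Q → Q* = 764.4444, P* = 32.0778.
Marginal revenue: MR = 35.9 − 0.01Q. Set MR = MC: 35.9 − 0.01Q = 1.5 + 0.04Q → Q_m = 688.
Price P_m = 35.9 − 0.005·688 = 32.46; MC(Q_m) = 1.5 + 0.04·688 = 29.02.
Competitive Q* = 764.4444, so ΔQ = 76.4444; wedge = 32.46 − 29.02 = 3.44.
Deadweight loss = ½ × 76.4444 × 3.44 = 131.48.

131.48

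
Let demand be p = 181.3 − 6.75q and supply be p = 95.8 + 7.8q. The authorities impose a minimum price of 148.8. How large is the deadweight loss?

Competitive equilibrium: 181.3 − 6.75q = 95.8 + 7.8q → q* = 5.8763, p* = 141.6351.
At the floor p = 148.8, quantity demanded = (181.3 − 148.8)/6.75 = 4.8148.
Sellers' marginal cost at q' = 4.8148: 95.8 + 7.8·4.8148 = 133.3554.
Δq = 5.8763 − 4.8148 = 1.0615; wedge = 148.8 − 133.3554 = 15.4446.
DWL = ½ × 1.0615 × 15.4446 = 8.20.

8.20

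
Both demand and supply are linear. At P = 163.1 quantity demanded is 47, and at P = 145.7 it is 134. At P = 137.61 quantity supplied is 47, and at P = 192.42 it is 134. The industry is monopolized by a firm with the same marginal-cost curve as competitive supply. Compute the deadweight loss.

Demand slope = (145.7 − 163.1)/(134 − 47) = −0.2, so P = 172.5 − 0.2Q.
Supply slope = (192.42 − 137.61)/(134 − 47) = 0.63, so P = 108 + 0.63Q.
Competitive equilibrium: 172.5 − 0.2Q = 108 + 0.63Q → Q* = 77.7108, P* = 156.9578.
Marginal revenue: MR = 172.5 − 0.4Q. Set MR = MC: 172.5 − 0.4Q = 108 + 0.63Q → Q_m = 62.6214.
Price P_m = 172.5 − 0.2·62.6214 = 159.9757; MC(Q_m) = 108 + 0.63·62.6214 = 147.4515.
Competitive Q* = 77.7108, so ΔQ = 15.0894; wedge = 159.9757 − 147.4515 = 12.5242.
Welfare loss = ½ × 15.0894 × 12.5242 = 94.49.

94.49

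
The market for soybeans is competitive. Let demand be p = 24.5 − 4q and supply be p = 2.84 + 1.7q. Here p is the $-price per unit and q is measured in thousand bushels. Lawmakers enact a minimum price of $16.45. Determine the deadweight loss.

$9.11 thousand

Competitive equilibrium: 24.5 − 4q = 2.84 + 1.7q → q* = 3.8, p* = 9.3.
At the floor p = 16.45, quantity demanded = (24.5 − 16.45)/4 = 2.0125.
Sellers' marginal cost at q' = 2.0125: 2.84 + 1.7·2.0125 = 6.2613.
Δq = 3.8 − 2.0125 = 1.7875; wedge = 16.45 − 6.2613 = 10.1887.
Deadweight loss = ½ × 1.7875 × 10.1887 = $9.11 thousand.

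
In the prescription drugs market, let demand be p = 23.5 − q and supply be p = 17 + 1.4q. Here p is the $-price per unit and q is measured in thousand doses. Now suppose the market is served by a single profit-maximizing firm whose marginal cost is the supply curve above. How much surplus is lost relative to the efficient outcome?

Competitive equilibrium: 23.5 − q = 17 + 1.4q → q* = 2.7083, p* = 20.7917.
Marginal revenue: MR = 23.5 − 2q. Set MR = MC: 23.5 − 2q = 17 + 1.4q → q_m = 1.9118.
Price p_m = 23.5 − 1·1.9118 = 21.5882; MC(q_m) = 17 + 1.4·1.9118 = 19.6765.
Competitive q* = 2.7083, so Δq = 0.7965; wedge = 21.5882 − 19.6765 = 1.9117.
Deadweight loss = ½ × 0.7965 × 1.9117 = $0.76 thousand.

$0.76 thousand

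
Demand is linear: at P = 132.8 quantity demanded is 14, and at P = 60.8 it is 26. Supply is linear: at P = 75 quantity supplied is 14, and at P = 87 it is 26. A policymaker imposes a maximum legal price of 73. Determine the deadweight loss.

368.23

Demand slope = (60.8 − 132.8)/(26 − 14) = −6, so P = 216.8 − 6Q.
Supply slope = (87 − 75)/(26 − 14) = 1, so P = 61 + Q.
Competitive equilibrium: 216.8 − 6Q = 61 + Q → Q* = 22.2571, P* = 83.2571.
At the ceiling P = 73, quantity supplied = (73 − 61)/1 = 12.
Willingness to pay at Q' = 12: 216.8 − 6·12 = 144.8.
ΔQ = 22.2571 − 12 = 10.2571; wedge = 144.8 − 73 = 71.8.
DWL = ½ × 10.2571 × 71.8 = 368.23.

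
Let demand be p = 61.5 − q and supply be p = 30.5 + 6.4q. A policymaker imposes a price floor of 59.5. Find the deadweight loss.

17.73

Competitive equilibrium: 61.5 − q = 30.5 + 6.4q → q* = 4.1892, p* = 57.3108.
At the floor p = 59.5, quantity demanded = (61.5 − 59.5)/1 = 2.
Sellers' marginal cost at q' = 2: 30.5 + 6.4·2 = 43.3.
Δq = 4.1892 − 2 = 2.1892; wedge = 59.5 − 43.3 = 16.2.
DWL = ½ × 2.1892 × 16.2 = 17.73.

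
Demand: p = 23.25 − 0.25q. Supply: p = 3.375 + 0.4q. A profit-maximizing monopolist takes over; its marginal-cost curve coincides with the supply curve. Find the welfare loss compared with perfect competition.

Competitive equilibrium: 23.25 − 0.25q = 3.375 + 0.4q → q* = 30.5769, p* = 15.6058.
Marginal revenue: MR = 23.25 − 0.5q. Set MR = MC: 23.25 − 0.5q = 3.375 + 0.4q → q_m = 22.0833.
Price p_m = 23.25 − 0.25·22.0833 = 17.7292; MC(q_m) = 3.375 + 0.4·22.0833 = 12.2083.
Competitive q* = 30.5769, so Δq = 8.4936; wedge = 17.7292 − 12.2083 = 5.5209.
Deadweight loss = ½ × 8.4936 × 5.5209 = 23.45.

23.45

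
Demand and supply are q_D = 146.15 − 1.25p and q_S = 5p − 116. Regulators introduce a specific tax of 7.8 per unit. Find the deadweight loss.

In inverse form: demand p = 116.92 − 0.8q, supply p = 23.2 + 0.2q.
Competitive equilibrium: 116.92 − 0.8q = 23.2 + 0.2q → q* = 93.72, p* = 41.944.
With the tax, the buyer price exceeds the seller price by 7.8: (116.92 − 0.8q) − (23.2 + 0.2q) = 7.8 → q' = 85.92.
Δq = 93.72 − 85.92 = 7.8; the wedge equals the tax, 7.8.
Deadweight loss = ½ × 7.8 × 7.8 = 30.42.

30.42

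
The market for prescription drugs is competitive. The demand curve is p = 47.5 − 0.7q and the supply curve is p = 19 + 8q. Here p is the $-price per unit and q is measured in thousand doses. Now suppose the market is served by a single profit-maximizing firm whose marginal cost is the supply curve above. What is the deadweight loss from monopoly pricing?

Competitive equilibrium: 47.5 − 0.7q = 19 + 8q → q* = 3.2759, p* = 45.2069.
Marginal revenue: MR = 47.5 − 1.4q. Set MR = MC: 47.5 − 1.4q = 19 + 8q → q_m = 3.0319.
Price p_m = 47.5 − 0.7·3.0319 = 45.3777; MC(q_m) = 19 + 8·3.0319 = 43.2552.
Competitive q* = 3.2759, so Δq = 0.244; wedge = 45.3777 − 43.2552 = 2.1225.
Deadweight loss = ½ × 0.244 × 2.1225 = $0.26 thousand.

$0.26 thousand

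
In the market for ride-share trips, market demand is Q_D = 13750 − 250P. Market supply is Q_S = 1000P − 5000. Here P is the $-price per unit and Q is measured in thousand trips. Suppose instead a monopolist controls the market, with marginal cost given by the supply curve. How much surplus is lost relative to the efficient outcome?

$49382.72 thousand

In inverse form: demand P = 55 − 0.004Q, supply P = 5 + 0.001Q.
Competitive equilibrium: 55 − 0.004Q = 5 + 0.001Q → Q* = 10000, P* = 15.
Marginal revenue: MR = 55 − 0.008Q. Set MR = MC: 55 − 0.008Q = 5 + 0.001Q → Q_m = 5555.555556.
Price P_m = 55 − 0.004·5555.555556 = 32.777778; MC(Q_m) = 5 + 0.001·5555.555556 = 10.555556.
Competitive Q* = 10000, so ΔQ = 4444.444444; wedge = 32.777778 − 10.555556 = 22.222222.
Welfare loss = ½ × 4444.444444 × 22.222222 = $49382.72 thousand.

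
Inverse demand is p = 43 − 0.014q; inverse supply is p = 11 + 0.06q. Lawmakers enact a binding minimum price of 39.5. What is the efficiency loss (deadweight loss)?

1231.42

Competitive equilibrium: 43 − 0.014q = 11 + 0.06q → q* = 432.4324, p* = 36.9459.
At the floor p = 39.5, quantity demanded = (43 − 39.5)/0.014 = 250.
Sellers' marginal cost at q' = 250: 11 + 0.06·250 = 26.
Δq = 432.4324 − 250 = 182.4324; wedge = 39.5 − 26 = 13.5.
Welfare loss = ½ × 182.4324 × 13.5 = 1231.42.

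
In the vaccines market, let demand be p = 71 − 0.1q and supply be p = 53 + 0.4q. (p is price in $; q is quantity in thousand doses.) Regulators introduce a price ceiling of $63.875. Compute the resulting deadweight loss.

Competitive equilibrium: 71 − 0.1q = 53 + 0.4q → q* = 36, p* = 67.4.
At the ceiling p = 63.875, quantity supplied = (63.875 − 53)/0.4 = 27.1875.
Willingness to pay at q' = 27.1875: 71 − 0.1·27.1875 = 68.2813.
Δq = 36 − 27.1875 = 8.8125; wedge = 68.2813 − 63.875 = 4.4063.
Deadweight loss = ½ × 8.8125 × 4.4063 = $19.42 thousand.

$19.42 thousand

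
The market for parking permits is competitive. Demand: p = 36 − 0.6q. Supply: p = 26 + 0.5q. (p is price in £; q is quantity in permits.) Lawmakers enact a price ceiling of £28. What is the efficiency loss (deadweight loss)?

£14.25

Competitive equilibrium: 36 − 0.6q = 26 + 0.5q → q* = 9.0909, p* = 30.5455.
At the ceiling p = 28, quantity supplied = (28 − 26)/0.5 = 4.
Willingness to pay at q' = 4: 36 − 0.6·4 = 33.6.
Δq = 9.0909 − 4 = 5.0909; wedge = 33.6 − 28 = 5.6.
Welfare loss = ½ × 5.0909 × 5.6 = £14.25.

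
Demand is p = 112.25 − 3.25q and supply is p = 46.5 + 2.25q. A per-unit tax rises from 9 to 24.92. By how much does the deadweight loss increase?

49.09

Competitive equilibrium: 112.25 − 3.25q = 46.5 + 2.25q → q* = 11.9545, p* = 73.3977.
For a per-unit tax t: Δq = t/5.5, so DWL = ½·t·(t/5.5) = t²/11.
At t = 9: DWL = 7.364. At t = 24.92: DWL = 56.455.
Increase = 56.455 − 7.364 = 49.09.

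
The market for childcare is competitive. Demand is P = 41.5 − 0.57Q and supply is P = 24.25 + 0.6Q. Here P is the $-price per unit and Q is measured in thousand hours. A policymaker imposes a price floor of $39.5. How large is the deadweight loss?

$73.84 thousand

Competitive equilibrium: 41.5 − 0.57Q = 24.25 + 0.6Q → Q* = 14.7436, P* = 33.0962.
At the floor P = 39.5, quantity demanded = (41.5 − 39.5)/0.57 = 3.5088.
Sellers' marginal cost at Q' = 3.5088: 24.25 + 0.6·3.5088 = 26.3553.
ΔQ = 14.7436 − 3.5088 = 11.2348; wedge = 39.5 − 26.3553 = 13.1447.
Deadweight loss = ½ × 11.2348 × 13.1447 = $73.84 thousand.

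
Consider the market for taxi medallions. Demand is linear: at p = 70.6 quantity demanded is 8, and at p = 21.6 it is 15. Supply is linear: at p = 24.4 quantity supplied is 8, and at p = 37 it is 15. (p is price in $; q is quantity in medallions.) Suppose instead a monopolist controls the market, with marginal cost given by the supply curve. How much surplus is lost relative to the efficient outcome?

$151.62

Demand slope = (21.6 − 70.6)/(15 − 8) = −7, so p = 126.6 − 7q.
Supply slope = (37 − 24.4)/(15 − 8) = 1.8, so p = 10 + 1.8q.
Competitive equilibrium: 126.6 − 7q = 10 + 1.8q → q* = 13.25, p* = 33.85.
Marginal revenue: MR = 126.6 − 14q. Set MR = MC: 126.6 − 14q = 10 + 1.8q → q_m = 7.37975.
Price p_m = 126.6 − 7·7.37975 = 74.94175; MC(q_m) = 10 + 1.8·7.37975 = 23.28355.
Competitive q* = 13.25, so Δq = 5.87025; wedge = 74.94175 − 23.28355 = 51.6582.
Welfare loss = ½ × 5.87025 × 51.6582 = $151.62.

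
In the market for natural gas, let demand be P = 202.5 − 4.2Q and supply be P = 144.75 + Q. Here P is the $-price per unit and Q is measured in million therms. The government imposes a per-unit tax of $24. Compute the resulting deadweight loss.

Competitive equilibrium: 202.5 − 4.2Q = 144.75 + Q → Q* = 11.1058, P* = 155.8558.
With the tax, the buyer price exceeds the seller price by 24: (202.5 − 4.2Q) − (144.75 + Q) = 24 → Q' = 6.4904.
ΔQ = 11.1058 − 6.4904 = 4.6154; the wedge equals the tax, 24.
DWL = ½ × 4.6154 × 24 = $55.38 million.

$55.38 million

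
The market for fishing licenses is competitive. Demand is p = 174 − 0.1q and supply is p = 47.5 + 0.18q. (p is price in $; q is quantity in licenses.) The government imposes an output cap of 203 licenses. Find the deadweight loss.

Competitive equilibrium: 174 − 0.1q = 47.5 + 0.18q → q* = 451.7857, p* = 128.8214.
At q = 203: demand price = 174 − 0.1·203 = 153.7; supply price = 47.5 + 0.18·203 = 84.04.
Δq = 451.7857 − 203 = 248.7857; wedge = 153.7 − 84.04 = 69.66.
The triangle = ½ × 248.7857 × 69.66 = $8665.21.

$8665.21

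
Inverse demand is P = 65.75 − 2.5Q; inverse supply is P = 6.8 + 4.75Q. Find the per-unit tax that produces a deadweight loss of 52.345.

Competitive equilibrium: 65.75 − 2.5Q = 6.8 + 4.75Q → Q* = 8.131, P* = 45.4224.
A tax t gives ΔQ = t/7.25 and wedge t, so DWL = t²/14.5.
t²/14.5 = 52.345 → t² = 759.0025 → t = 27.55.

27.55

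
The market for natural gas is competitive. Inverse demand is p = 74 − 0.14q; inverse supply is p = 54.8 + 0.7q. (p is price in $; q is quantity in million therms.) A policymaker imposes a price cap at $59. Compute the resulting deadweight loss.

$119.35 million

Competitive equilibrium: 74 − 0.14q = 54.8 + 0.7q → q* = 22.8571, p* = 70.8.
At the ceiling p = 59, quantity supplied = (59 − 54.8)/0.7 = 6.
Willingness to pay at q' = 6: 74 − 0.14·6 = 73.16.
Δq = 22.8571 − 6 = 16.8571; wedge = 73.16 − 59 = 14.16.
DWL = ½ × 16.8571 × 14.16 = $119.35 million.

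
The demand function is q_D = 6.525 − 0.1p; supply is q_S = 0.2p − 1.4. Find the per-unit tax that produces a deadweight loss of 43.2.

In inverse form: demand p = 65.25 − 10q, supply p = 7 + 5q.
Competitive equilibrium: 65.25 − 10q = 7 + 5q → q* = 3.8833, p* = 26.4167.
A tax t gives Δq = t/15 and wedge t, so DWL = t²/30.
t²/30 = 43.2 → t² = 1296 → t = 36.

36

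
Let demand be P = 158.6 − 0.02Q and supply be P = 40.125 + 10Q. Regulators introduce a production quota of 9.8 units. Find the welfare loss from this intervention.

20.52

Competitive equilibrium: 158.6 − 0.02Q = 40.125 + 10Q → Q* = 11.8239, P* = 158.3635.
At Q = 9.8: demand price = 158.6 − 0.02·9.8 = 158.404; supply price = 40.125 + 10·9.8 = 138.125.
ΔQ = 11.8239 − 9.8 = 2.0239; wedge = 158.404 − 138.125 = 20.279.
DWL = ½ × 2.0239 × 20.279 = 20.52.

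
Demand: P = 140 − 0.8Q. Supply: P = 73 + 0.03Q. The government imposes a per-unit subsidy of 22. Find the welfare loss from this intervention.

Competitive equilibrium: 140 − 0.8Q = 73 + 0.03Q → Q* = 80.7229, P* = 75.4217.
The subsidy lowers effective supply by 22: P = 51 + 0.03Q.
New quantity: 140 − 0.8Q = 51 + 0.03Q → Q' = 107.2289.
Overproduction ΔQ = 107.2289 − 80.7229 = 26.506; wedge = subsidy = 22.
Deadweight loss = ½ × 26.506 × 22 = 291.57.

291.57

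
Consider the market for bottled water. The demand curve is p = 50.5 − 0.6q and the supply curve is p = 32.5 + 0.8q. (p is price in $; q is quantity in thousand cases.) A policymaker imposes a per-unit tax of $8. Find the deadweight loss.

Competitive equilibrium: 50.5 − 0.6q = 32.5 + 0.8q → q* = 12.8571, p* = 42.7857.
With the tax, the buyer price exceeds the seller price by 8: (50.5 − 0.6q) − (32.5 + 0.8q) = 8 → q' = 7.1429.
Δq = 12.8571 − 7.1429 = 5.7142; the wedge equals the tax, 8.
Welfare loss = ½ × 5.7142 × 8 = $22.86 thousand.

$22.86 thousand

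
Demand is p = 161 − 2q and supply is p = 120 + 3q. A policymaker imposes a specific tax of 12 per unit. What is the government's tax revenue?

Competitive equilibrium: 161 − 2q = 120 + 3q → q* = 8.2, p* = 144.6.
With the tax, the buyer price exceeds the seller price by 12: (161 − 2q) − (120 + 3q) = 12 → q' = 5.8.
Tax revenue = 12 × 5.8 = 69.60.

69.60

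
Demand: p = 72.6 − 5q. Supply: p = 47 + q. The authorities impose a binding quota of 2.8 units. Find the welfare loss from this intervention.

6.45

Competitive equilibrium: 72.6 − 5q = 47 + q → q* = 4.2667, p* = 51.2667.
At q = 2.8: demand price = 72.6 − 5·2.8 = 58.6; supply price = 47 + 1·2.8 = 49.8.
Δq = 4.2667 − 2.8 = 1.4667; wedge = 58.6 − 49.8 = 8.8.
DWL = ½ × 1.4667 × 8.8 = 6.45.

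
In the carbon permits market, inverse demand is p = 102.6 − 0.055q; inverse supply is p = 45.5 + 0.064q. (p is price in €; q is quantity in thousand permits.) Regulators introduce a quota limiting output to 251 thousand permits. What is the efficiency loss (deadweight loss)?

€3115.66 thousand

Competitive equilibrium: 102.6 − 0.055q = 45.5 + 0.064q → q* = 479.8319, p* = 76.2092.
At q = 251: demand price = 102.6 − 0.055·251 = 88.795; supply price = 45.5 + 0.064·251 = 61.564.
Δq = 479.8319 − 251 = 228.8319; wedge = 88.795 − 61.564 = 27.231.
Welfare loss = ½ × 228.8319 × 27.231 = €3115.66 thousand.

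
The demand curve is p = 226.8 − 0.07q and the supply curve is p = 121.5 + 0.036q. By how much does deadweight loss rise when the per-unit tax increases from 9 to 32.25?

Competitive equilibrium: 226.8 − 0.07q = 121.5 + 0.036q → q* = 993.3962, p* = 157.2623.
For a per-unit tax t: Δq = t/0.106, so DWL = ½·t·(t/0.106) = t²/0.212.
At t = 9: DWL = 382.075. At t = 32.25: DWL = 4905.955.
Increase = 4905.955 − 382.075 = 4523.88.

4523.88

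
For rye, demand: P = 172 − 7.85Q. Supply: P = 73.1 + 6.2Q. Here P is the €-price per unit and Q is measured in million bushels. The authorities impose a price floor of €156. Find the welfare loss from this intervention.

€175.69 million

Competitive equilibrium: 172 − 7.85Q = 73.1 + 6.2Q → Q* = 7.0391, P* = 116.7427.
At the floor P = 156, quantity demanded = (172 − 156)/7.85 = 2.0382.
Sellers' marginal cost at Q' = 2.0382: 73.1 + 6.2·2.0382 = 85.7368.
ΔQ = 7.0391 − 2.0382 = 5.0009; wedge = 156 − 85.7368 = 70.2632.
Deadweight loss = ½ × 5.0009 × 70.2632 = €175.69 million.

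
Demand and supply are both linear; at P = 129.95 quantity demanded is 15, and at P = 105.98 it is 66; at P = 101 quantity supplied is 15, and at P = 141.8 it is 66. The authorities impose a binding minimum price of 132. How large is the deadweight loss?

468.31

Demand slope = (105.98 − 129.95)/(66 − 15) = −0.47, so P = 137 − 0.47Q.
Supply slope = (141.8 − 101)/(66 − 15) = 0.8, so P = 89 + 0.8Q.
Competitive equilibrium: 137 − 0.47Q = 89 + 0.8Q → Q* = 37.7953, P* = 119.2362.
At the floor P = 132, quantity demanded = (137 − 132)/0.47 = 10.6383.
Sellers' marginal cost at Q' = 10.6383: 89 + 0.8·10.6383 = 97.5106.
ΔQ = 37.7953 − 10.6383 = 27.157; wedge = 132 − 97.5106 = 34.4894.
Deadweight loss = ½ × 27.157 × 34.4894 = 468.31.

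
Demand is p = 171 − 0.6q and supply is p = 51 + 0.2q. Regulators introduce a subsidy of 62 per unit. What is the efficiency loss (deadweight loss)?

2402.50

Competitive equilibrium: 171 − 0.6q = 51 + 0.2q → q* = 150, p* = 81.
The subsidy lowers effective supply by 62: p = 0.2q − 11.
New quantity: 171 − 0.6q = 0.2q − 11 → q' = 227.5.
Overproduction Δq = 227.5 − 150 = 77.5; wedge = subsidy = 62.
Welfare loss = ½ × 77.5 × 62 = 2402.50.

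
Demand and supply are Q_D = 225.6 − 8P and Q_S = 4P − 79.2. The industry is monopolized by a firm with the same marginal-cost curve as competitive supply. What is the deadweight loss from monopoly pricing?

In inverse form: demand P = 28.2 − 0.125Q, supply P = 19.8 + 0.25Q.
Competitive equilibrium: 28.2 − 0.125Q = 19.8 + 0.25Q → Q* = 22.4, P* = 25.4.
Marginal revenue: MR = 28.2 − 0.25Q. Set MR = MC: 28.2 − 0.25Q = 19.8 + 0.25Q → Q_m = 16.8.
Price P_m = 28.2 − 0.125·16.8 = 26.1; MC(Q_m) = 19.8 + 0.25·16.8 = 24.
Competitive Q* = 22.4, so ΔQ = 5.6; wedge = 26.1 − 24 = 2.1.
Welfare loss = ½ × 5.6 × 2.1 = 5.88.

5.88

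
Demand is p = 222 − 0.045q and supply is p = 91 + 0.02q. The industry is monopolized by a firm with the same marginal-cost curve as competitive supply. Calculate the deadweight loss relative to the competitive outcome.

22092.20

Competitive equilibrium: 222 − 0.045q = 91 + 0.02q → q* = 2015.38462, p* = 131.30769.
Marginal revenue: MR = 222 − 0.09q. Set MR = MC: 222 − 0.09q = 91 + 0.02q → q_m = 1190.90909.
Price p_m = 222 − 0.045·1190.90909 = 168.40909; MC(q_m) = 91 + 0.02·1190.90909 = 114.81818.
Competitive q* = 2015.38462, so Δq = 824.47553; wedge = 168.40909 − 114.81818 = 53.59091.
DWL = ½ × 824.47553 × 53.59091 = 22092.20.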